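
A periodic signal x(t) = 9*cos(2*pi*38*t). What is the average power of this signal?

Average power of A*cos(wt) is A^2/2.
P = 9^2 / 2 = 81/2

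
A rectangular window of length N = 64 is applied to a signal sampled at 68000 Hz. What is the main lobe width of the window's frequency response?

For a rectangular window of length N,
the main lobe width in frequency is 2*f_s/N.
= 2*68000/64 = 2125 Hz
This determines the minimum frequency separation for resolving two sinusoids.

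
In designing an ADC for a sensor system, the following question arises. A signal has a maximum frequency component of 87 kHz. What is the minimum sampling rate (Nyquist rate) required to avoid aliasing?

By the Nyquist-Shannon sampling theorem,
the minimum sampling rate (Nyquist rate) must be at least 2 * f_max.
Nyquist rate = 2 * 87 kHz = 174 kHz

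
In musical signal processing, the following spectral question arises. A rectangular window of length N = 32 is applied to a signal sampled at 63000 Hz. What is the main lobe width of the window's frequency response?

For a rectangular window of length N,
the main lobe width in frequency is 2*f_s/N.
= 2*63000/32 = 7875/2 Hz
This determines the minimum frequency separation for resolving two sinusoids.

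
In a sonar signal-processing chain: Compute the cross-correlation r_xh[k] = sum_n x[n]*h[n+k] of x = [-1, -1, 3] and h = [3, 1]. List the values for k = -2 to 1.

Both sequences indexed from 0 and zero outside their support.
Lags with overlap: k = -2 to 1.
  r_xh[-2] = x[2]*h[0] = 9
  r_xh[-1] = x[1]*h[0] + x[2]*h[1] = 0
  r_xh[0] = x[0]*h[0] + x[1]*h[1] = -4
  r_xh[1] = x[0]*h[1] = -1
r_xh = [9, 0, -4, -1] (for k = -2, ..., 1)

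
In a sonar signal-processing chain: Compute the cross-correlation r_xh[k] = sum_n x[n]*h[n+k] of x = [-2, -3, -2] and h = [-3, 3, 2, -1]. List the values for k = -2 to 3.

Both sequences indexed from 0 and zero outside their support.
Lags with overlap: k = -2 to 3.
  r_xh[-2] = x[2]*h[0] = 6
  r_xh[-1] = x[1]*h[0] + x[2]*h[1] = 3
  r_xh[0] = x[0]*h[0] + x[1]*h[1] + x[2]*h[2] = -7
  r_xh[1] = x[0]*h[1] + x[1]*h[2] + x[2]*h[3] = -10
  r_xh[2] = x[0]*h[2] + x[1]*h[3] = -1
  r_xh[3] = x[0]*h[3] = 2
r_xh = [6, 3, -7, -10, -1, 2] (for k = -2, ..., 3)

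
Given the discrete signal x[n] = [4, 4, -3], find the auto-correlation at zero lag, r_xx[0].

The auto-correlation at zero lag r_xx[0] equals the signal energy.
r_xx[0] = sum of x[n]^2 = 4^2 + 4^2 + (-3)^2
= 16 + 16 + 9 = 41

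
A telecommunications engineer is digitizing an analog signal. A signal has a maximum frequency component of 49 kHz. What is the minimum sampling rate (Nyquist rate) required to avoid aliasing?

By the Nyquist-Shannon sampling theorem,
the minimum sampling rate (Nyquist rate) must be at least 2 * f_max.
Nyquist rate = 2 * 49 kHz = 98 kHz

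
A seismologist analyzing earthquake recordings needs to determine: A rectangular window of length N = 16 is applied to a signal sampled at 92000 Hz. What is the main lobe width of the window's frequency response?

For a rectangular window of length N,
the main lobe width in frequency is 2*f_s/N.
= 2*92000/16 = 11500 Hz
This determines the minimum frequency separation for resolving two sinusoids.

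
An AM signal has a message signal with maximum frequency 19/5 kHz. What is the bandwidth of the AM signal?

In AM (double-sideband), the bandwidth is twice the message frequency.
BW = 2 * f_m = 2 * 19/5 kHz = 38/5 kHz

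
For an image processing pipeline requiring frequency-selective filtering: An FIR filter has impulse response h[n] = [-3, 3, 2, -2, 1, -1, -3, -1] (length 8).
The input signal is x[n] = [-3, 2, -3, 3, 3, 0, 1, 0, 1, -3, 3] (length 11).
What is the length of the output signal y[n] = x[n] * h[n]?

For linear convolution, the output length is:
len(y) = len(x) + len(h) - 1 = 11 + 8 - 1 = 18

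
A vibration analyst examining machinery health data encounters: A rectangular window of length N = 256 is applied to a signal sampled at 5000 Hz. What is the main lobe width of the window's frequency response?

For a rectangular window of length N,
the main lobe width in frequency is 2*f_s/N.
= 2*5000/256 = 625/16 Hz
This determines the minimum frequency separation for resolving two sinusoids.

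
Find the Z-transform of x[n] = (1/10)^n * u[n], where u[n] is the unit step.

The Z-transform of a^n * u[n] is z/(z-a) for |z| > |a|.
Here a = 1/10, so X(z) = z/(z - (1/10)) = 10z/(10z - 1)
ROC: |z| > 1/10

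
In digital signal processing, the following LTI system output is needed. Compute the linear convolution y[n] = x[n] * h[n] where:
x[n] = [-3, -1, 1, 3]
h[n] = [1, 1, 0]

y[n] = sum_k x[k]*h[n-k]. Output length = len(x) + len(h) - 1 = 4 + 3 - 1 = 6.
y[0] = -3*1 = -3
y[1] = -1*1 + -3*1 = -4
y[2] = 1*1 + -1*1 + -3*0 = 0
y[3] = 3*1 + 1*1 + -1*0 = 4
y[4] = 3*1 + 1*0 = 3
y[5] = 3*0 = 0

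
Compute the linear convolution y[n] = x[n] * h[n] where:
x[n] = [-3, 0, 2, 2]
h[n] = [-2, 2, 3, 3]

y[n] = sum_k x[k]*h[n-k]. Output length = len(x) + len(h) - 1 = 4 + 4 - 1 = 7.
y[0] = -3*-2 = 6
y[1] = 0*-2 + -3*2 = -6
y[2] = 2*-2 + 0*2 + -3*3 = -13
y[3] = 2*-2 + 2*2 + 0*3 + -3*3 = -9
y[4] = 2*2 + 2*3 + 0*3 = 10
y[5] = 2*3 + 2*3 = 12
y[6] = 2*3 = 6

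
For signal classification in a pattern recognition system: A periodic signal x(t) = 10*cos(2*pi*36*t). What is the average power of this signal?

Average power of A*cos(wt) is A^2/2.
P = 10^2 / 2 = 100/2 = 50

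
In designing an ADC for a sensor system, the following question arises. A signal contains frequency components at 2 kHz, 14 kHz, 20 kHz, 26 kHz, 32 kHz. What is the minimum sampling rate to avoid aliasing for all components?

The highest frequency component is f_max = 32 kHz.
Nyquist rate = 2 * f_max = 2 * 32 kHz = 64 kHz.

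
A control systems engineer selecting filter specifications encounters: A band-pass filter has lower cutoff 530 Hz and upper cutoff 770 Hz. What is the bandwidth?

Bandwidth = f_high - f_low
= 770 Hz - 530 Hz = 240 Hz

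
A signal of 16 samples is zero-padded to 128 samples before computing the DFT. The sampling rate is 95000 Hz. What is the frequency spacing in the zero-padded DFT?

Original DFT: N = 16, resolution = f_s/N = 95000/16 = 11875/2 Hz
Zero-padded DFT: N = 128, resolution = f_s/N = 95000/128 = 11875/16 Hz
Zero-padding interpolates the spectrum (finer frequency grid)
but does NOT improve the true spectral resolution (ability to resolve close frequencies).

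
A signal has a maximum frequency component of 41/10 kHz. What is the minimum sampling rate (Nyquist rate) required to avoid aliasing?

By the Nyquist-Shannon sampling theorem,
the minimum sampling rate (Nyquist rate) must be at least 2 * f_max.
Nyquist rate = 2 * 41/10 kHz = 41/5 kHz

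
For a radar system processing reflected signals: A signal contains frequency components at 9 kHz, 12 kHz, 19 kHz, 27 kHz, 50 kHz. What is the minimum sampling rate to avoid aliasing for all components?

The highest frequency component is f_max = 50 kHz.
Nyquist rate = 2 * f_max = 2 * 50 kHz = 100 kHz.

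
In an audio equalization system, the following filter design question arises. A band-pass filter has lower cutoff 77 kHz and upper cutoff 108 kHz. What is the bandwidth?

Bandwidth = f_high - f_low
= 108 kHz - 77 kHz = 31 kHz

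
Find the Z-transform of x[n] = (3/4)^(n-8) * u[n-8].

Time-shifting property: if X(z) = Z{x[n]}, then Z{x[n-d]} = z^(-d) * X(z)
X(z) = z/(z - 3/4) for x[n] = (3/4)^n * u[n]
Z{x[n-8]} = z^(-8) * z/(z - 3/4) = z^(-7)/(z - 3/4)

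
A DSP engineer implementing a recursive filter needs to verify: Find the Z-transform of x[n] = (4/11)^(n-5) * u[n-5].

Time-shifting property: if X(z) = Z{x[n]}, then Z{x[n-d]} = z^(-d) * X(z)
X(z) = z/(z - 4/11) for x[n] = (4/11)^n * u[n]
Z{x[n-5]} = z^(-5) * z/(z - 4/11) = z^(-4)/(z - 4/11)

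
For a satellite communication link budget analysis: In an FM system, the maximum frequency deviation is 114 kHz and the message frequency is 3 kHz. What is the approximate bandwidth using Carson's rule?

Carson's rule: BW = 2*(delta_f + f_m)
= 2*(114 + 3) kHz = 234 kHz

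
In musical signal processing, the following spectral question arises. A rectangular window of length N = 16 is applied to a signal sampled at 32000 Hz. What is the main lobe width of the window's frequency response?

For a rectangular window of length N,
the main lobe width in frequency is 2*f_s/N.
= 2*32000/16 = 4000 Hz
This determines the minimum frequency separation for resolving two sinusoids.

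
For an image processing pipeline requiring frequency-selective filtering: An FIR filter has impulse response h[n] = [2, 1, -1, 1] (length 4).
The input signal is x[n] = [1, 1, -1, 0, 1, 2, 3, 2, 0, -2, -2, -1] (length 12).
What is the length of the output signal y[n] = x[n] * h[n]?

For linear convolution, the output length is:
len(y) = len(x) + len(h) - 1 = 12 + 4 - 1 = 15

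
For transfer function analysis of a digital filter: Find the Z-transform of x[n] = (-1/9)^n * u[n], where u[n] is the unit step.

The Z-transform of a^n * u[n] is z/(z-a) for |z| > |a|.
Here a = -1/9, so X(z) = z/(z - (-1/9)) = 9z/(9z + 1)
ROC: |z| > 1/9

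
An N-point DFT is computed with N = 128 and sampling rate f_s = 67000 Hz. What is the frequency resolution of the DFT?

DFT frequency resolution = f_s / N
= 67000 / 128 = 8375/16 Hz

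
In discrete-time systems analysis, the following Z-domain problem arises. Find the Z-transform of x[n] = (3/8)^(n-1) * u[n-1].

Time-shifting property: if X(z) = Z{x[n]}, then Z{x[n-d]} = z^(-d) * X(z)
X(z) = z/(z - 3/8) for x[n] = (3/8)^n * u[n]
Z{x[n-1]} = z^(-1) * z/(z - 3/8) = 1/(z - 3/8)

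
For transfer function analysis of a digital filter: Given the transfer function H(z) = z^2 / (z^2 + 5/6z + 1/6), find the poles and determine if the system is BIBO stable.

Poles are roots of the denominator: z^2 + 5/6z + 1/6 = 0.
Quadratic formula: z = [-(5/6) +/- sqrt((5/6)^2 - 4*(1/6))] / 2
Discriminant = 25/36 - 2/3 = 1/36; sqrt = 1/6.
z = (-5/6 +/- 1/6) / 2 => z = -1/3 or z = -1/2.
|p1| = 1/3, |p2| = 1/2.
For BIBO stability, all poles must lie inside the unit circle (|p| < 1).
System is STABLE since both |p| < 1.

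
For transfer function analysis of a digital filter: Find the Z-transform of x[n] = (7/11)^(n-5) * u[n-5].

Time-shifting property: if X(z) = Z{x[n]}, then Z{x[n-d]} = z^(-d) * X(z)
X(z) = z/(z - 7/11) for x[n] = (7/11)^n * u[n]
Z{x[n-5]} = z^(-5) * z/(z - 7/11) = z^(-4)/(z - 7/11)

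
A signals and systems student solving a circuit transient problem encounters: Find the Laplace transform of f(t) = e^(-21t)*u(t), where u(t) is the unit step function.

Standard Laplace transform pair:
e^(-at)*u(t) <-> 1/(s+a)
With a = 21: L{e^(-21t)*u(t)} = 1/(s+21), ROC: Re(s) > -21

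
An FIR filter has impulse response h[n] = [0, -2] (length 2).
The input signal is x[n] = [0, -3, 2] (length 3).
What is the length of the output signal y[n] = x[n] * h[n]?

For linear convolution, the output length is:
len(y) = len(x) + len(h) - 1 = 3 + 2 - 1 = 4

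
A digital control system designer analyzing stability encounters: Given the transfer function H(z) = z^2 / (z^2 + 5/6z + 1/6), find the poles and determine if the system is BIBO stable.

Poles are roots of the denominator: z^2 + 5/6z + 1/6 = 0.
Quadratic formula: z = [-(5/6) +/- sqrt((5/6)^2 - 4*(1/6))] / 2
Discriminant = 25/36 - 2/3 = 1/36; sqrt = 1/6.
z = (-5/6 +/- 1/6) / 2 => z = -1/3 or z = -1/2.
|p1| = 1/2, |p2| = 1/3.
For BIBO stability, all poles must lie inside the unit circle (|p| < 1).
System is STABLE since both |p| < 1.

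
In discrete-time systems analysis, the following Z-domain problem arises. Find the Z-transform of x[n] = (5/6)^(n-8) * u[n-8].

Time-shifting property: if X(z) = Z{x[n]}, then Z{x[n-d]} = z^(-d) * X(z)
X(z) = z/(z - 5/6) for x[n] = (5/6)^n * u[n]
Z{x[n-8]} = z^(-8) * z/(z - 5/6) = z^(-7)/(z - 5/6)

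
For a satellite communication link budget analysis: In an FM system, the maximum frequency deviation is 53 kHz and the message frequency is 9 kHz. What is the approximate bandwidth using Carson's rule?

Carson's rule: BW = 2*(delta_f + f_m)
= 2*(53 + 9) kHz = 124 kHz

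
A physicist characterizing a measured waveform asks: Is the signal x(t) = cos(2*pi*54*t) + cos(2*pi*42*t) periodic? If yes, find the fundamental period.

f1 = 54 Hz, f2 = 42 Hz
Period T1 = 1/54, T2 = 1/42
Ratio T1/T2 = 42/54, which is rational.
The signal is periodic with fundamental period T = 1/GCD(54,42) = 1/6 s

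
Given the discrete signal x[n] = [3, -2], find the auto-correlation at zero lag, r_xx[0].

The auto-correlation at zero lag r_xx[0] equals the signal energy.
r_xx[0] = sum of x[n]^2 = 3^2 + (-2)^2
= 9 + 4 = 13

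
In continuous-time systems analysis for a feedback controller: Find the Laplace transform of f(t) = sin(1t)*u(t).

Standard pair: sin(wt)*u(t) <-> w/(s^2+w^2)
With w = 1: L{sin(1t)*u(t)} = 1/(s^2+1)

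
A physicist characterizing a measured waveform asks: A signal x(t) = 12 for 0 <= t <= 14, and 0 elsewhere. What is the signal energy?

Energy = integral of |x(t)|^2 dt over the signal duration
= 12^2 * 14 = 144 * 14 = 2016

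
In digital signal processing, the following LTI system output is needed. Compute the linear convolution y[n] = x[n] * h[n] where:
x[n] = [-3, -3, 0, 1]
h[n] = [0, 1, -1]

y[n] = sum_k x[k]*h[n-k]. Output length = len(x) + len(h) - 1 = 4 + 3 - 1 = 6.
y[0] = -3*0 = 0
y[1] = -3*0 + -3*1 = -3
y[2] = 0*0 + -3*1 + -3*-1 = 0
y[3] = 1*0 + 0*1 + -3*-1 = 3
y[4] = 1*1 + 0*-1 = 1
y[5] = 1*-1 = -1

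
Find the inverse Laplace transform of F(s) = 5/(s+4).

Standard pair: k/(s+a) <-> k*e^(-at)*u(t)
With k=5, a=4: f(t) = 5*e^(-4t)*u(t)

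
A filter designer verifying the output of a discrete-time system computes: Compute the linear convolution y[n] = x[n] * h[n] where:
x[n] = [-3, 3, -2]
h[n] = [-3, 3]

y[n] = sum_k x[k]*h[n-k]. Output length = len(x) + len(h) - 1 = 3 + 2 - 1 = 4.
y[0] = -3*-3 = 9
y[1] = 3*-3 + -3*3 = -18
y[2] = -2*-3 + 3*3 = 15
y[3] = -2*3 = -6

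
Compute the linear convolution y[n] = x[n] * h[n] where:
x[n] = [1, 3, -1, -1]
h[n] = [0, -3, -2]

y[n] = sum_k x[k]*h[n-k]. Output length = len(x) + len(h) - 1 = 4 + 3 - 1 = 6.
y[0] = 1*0 = 0
y[1] = 3*0 + 1*-3 = -3
y[2] = -1*0 + 3*-3 + 1*-2 = -11
y[3] = -1*0 + -1*-3 + 3*-2 = -3
y[4] = -1*-3 + -1*-2 = 5
y[5] = -1*-2 = 2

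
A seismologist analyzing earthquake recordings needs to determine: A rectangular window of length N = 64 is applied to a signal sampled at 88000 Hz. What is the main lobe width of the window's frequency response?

For a rectangular window of length N,
the main lobe width in frequency is 2*f_s/N.
= 2*88000/64 = 2750 Hz
This determines the minimum frequency separation for resolving two sinusoids.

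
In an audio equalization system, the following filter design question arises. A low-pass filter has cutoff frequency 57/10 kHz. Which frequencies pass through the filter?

A low-pass filter passes all frequencies below the cutoff frequency 57/10 kHz and attenuates higher frequencies.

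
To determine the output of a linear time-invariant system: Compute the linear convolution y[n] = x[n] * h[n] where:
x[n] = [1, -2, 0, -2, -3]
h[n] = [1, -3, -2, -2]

y[n] = sum_k x[k]*h[n-k]. Output length = len(x) + len(h) - 1 = 5 + 4 - 1 = 8.
y[0] = 1*1 = 1
y[1] = -2*1 + 1*-3 = -5
y[2] = 0*1 + -2*-3 + 1*-2 = 4
y[3] = -2*1 + 0*-3 + -2*-2 + 1*-2 = 0
y[4] = -3*1 + -2*-3 + 0*-2 + -2*-2 = 7
y[5] = -3*-3 + -2*-2 + 0*-2 = 13
y[6] = -3*-2 + -2*-2 = 10
y[7] = -3*-2 = 6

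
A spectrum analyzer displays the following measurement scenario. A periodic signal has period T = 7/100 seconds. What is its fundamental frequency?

The fundamental frequency is the reciprocal of the period.
f = 1/T = 1/(7/100) = 100/7 Hz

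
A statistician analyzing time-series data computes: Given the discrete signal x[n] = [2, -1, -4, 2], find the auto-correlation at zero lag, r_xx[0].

The auto-correlation at zero lag r_xx[0] equals the signal energy.
r_xx[0] = sum of x[n]^2 = 2^2 + (-1)^2 + (-4)^2 + 2^2
= 4 + 1 + 16 + 4 = 25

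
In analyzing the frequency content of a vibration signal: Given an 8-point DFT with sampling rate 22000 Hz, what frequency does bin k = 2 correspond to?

The frequency of DFT bin k is: f_k = k * f_s / N
f_2 = 2 * 22000 / 8 = 5500 Hz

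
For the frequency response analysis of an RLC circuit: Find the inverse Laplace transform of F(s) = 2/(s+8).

Standard pair: k/(s+a) <-> k*e^(-at)*u(t)
With k=2, a=8: f(t) = 2*e^(-8t)*u(t)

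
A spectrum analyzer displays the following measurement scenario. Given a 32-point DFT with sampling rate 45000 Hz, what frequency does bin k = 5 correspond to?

The frequency of DFT bin k is: f_k = k * f_s / N
f_5 = 5 * 45000 / 32 = 28125/4 Hz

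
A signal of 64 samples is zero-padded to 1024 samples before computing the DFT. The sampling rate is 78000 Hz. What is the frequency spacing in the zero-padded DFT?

Original DFT: N = 64, resolution = f_s/N = 78000/64 = 4875/4 Hz
Zero-padded DFT: N = 1024, resolution = f_s/N = 78000/1024 = 4875/64 Hz
Zero-padding interpolates the spectrum (finer frequency grid)
but does NOT improve the true spectral resolution (ability to resolve close frequencies).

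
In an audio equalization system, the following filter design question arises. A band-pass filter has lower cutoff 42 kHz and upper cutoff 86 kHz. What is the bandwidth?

Bandwidth = f_high - f_low
= 86 kHz - 42 kHz = 44 kHz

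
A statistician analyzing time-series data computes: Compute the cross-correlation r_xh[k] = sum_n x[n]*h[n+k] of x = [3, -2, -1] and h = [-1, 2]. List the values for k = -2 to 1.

Both sequences indexed from 0 and zero outside their support.
Lags with overlap: k = -2 to 1.
  r_xh[-2] = x[2]*h[0] = 1
  r_xh[-1] = x[1]*h[0] + x[2]*h[1] = 0
  r_xh[0] = x[0]*h[0] + x[1]*h[1] = -7
  r_xh[1] = x[0]*h[1] = 6
r_xh = [1, 0, -7, 6] (for k = -2, ..., 1)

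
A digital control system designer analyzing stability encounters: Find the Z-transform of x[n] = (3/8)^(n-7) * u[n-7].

Time-shifting property: if X(z) = Z{x[n]}, then Z{x[n-d]} = z^(-d) * X(z)
X(z) = z/(z - 3/8) for x[n] = (3/8)^n * u[n]
Z{x[n-7]} = z^(-7) * z/(z - 3/8) = z^(-6)/(z - 3/8)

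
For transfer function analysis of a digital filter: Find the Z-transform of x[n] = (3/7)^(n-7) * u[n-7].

Time-shifting property: if X(z) = Z{x[n]}, then Z{x[n-d]} = z^(-d) * X(z)
X(z) = z/(z - 3/7) for x[n] = (3/7)^n * u[n]
Z{x[n-7]} = z^(-7) * z/(z - 3/7) = z^(-6)/(z - 3/7)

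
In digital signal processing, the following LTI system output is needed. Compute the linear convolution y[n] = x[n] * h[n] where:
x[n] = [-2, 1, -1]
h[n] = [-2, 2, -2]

y[n] = sum_k x[k]*h[n-k]. Output length = len(x) + len(h) - 1 = 3 + 3 - 1 = 5.
y[0] = -2*-2 = 4
y[1] = 1*-2 + -2*2 = -6
y[2] = -1*-2 + 1*2 + -2*-2 = 8
y[3] = -1*2 + 1*-2 = -4
y[4] = -1*-2 = 2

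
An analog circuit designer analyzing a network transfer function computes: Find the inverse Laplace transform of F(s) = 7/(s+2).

Standard pair: k/(s+a) <-> k*e^(-at)*u(t)
With k=7, a=2: f(t) = 7*e^(-2t)*u(t)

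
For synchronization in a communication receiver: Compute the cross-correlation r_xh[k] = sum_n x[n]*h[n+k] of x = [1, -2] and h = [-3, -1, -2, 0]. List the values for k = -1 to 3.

Both sequences indexed from 0 and zero outside their support.
Lags with overlap: k = -1 to 3.
  r_xh[-1] = x[1]*h[0] = 6
  r_xh[0] = x[0]*h[0] + x[1]*h[1] = -1
  r_xh[1] = x[0]*h[1] + x[1]*h[2] = 3
  r_xh[2] = x[0]*h[2] + x[1]*h[3] = -2
  r_xh[3] = x[0]*h[3] = 0
r_xh = [6, -1, 3, -2, 0] (for k = -1, ..., 3)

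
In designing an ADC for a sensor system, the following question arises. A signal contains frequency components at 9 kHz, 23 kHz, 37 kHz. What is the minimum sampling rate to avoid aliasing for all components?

The highest frequency component is f_max = 37 kHz.
Nyquist rate = 2 * f_max = 2 * 37 kHz = 74 kHz.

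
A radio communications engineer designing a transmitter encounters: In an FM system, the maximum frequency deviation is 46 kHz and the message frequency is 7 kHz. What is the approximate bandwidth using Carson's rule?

Carson's rule: BW = 2*(delta_f + f_m)
= 2*(46 + 7) kHz = 106 kHz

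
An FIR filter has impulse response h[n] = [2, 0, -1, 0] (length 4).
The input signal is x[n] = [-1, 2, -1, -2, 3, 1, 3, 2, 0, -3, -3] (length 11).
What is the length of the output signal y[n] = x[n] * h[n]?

For linear convolution, the output length is:
len(y) = len(x) + len(h) - 1 = 11 + 4 - 1 = 14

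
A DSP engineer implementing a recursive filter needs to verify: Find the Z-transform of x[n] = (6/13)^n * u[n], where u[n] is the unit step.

The Z-transform of a^n * u[n] is z/(z-a) for |z| > |a|.
Here a = 6/13, so X(z) = z/(z - (6/13)) = 13z/(13z - 6)
ROC: |z| > 6/13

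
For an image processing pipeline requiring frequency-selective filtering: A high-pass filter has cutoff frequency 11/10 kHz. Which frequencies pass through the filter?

A high-pass filter passes all frequencies above the cutoff frequency 11/10 kHz and attenuates lower frequencies.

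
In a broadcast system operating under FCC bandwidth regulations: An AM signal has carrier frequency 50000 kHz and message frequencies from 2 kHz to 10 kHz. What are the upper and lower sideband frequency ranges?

Upper sideband (USB) = fc + [fm_low, fm_high] = 50000 + [2, 10] = [50002, 50010] kHz
Lower sideband (LSB) = fc - [fm_high, fm_low] = 50000 - [10, 2] = [49990, 49998] kHz
Total occupied spectrum: 49990 kHz to 50010 kHz (plus carrier at 50000 kHz)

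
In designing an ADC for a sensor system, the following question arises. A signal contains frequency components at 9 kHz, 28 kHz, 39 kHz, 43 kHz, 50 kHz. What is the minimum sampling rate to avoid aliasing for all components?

The highest frequency component is f_max = 50 kHz.
Nyquist rate = 2 * f_max = 2 * 50 kHz = 100 kHz.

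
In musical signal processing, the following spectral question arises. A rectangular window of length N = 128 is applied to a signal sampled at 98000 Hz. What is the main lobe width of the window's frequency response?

For a rectangular window of length N,
the main lobe width in frequency is 2*f_s/N.
= 2*98000/128 = 6125/4 Hz
This determines the minimum frequency separation for resolving two sinusoids.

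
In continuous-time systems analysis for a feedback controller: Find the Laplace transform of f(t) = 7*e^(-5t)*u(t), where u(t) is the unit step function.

Standard Laplace transform pair:
e^(-at)*u(t) <-> 1/(s+a)
With a = 5: L{7*e^(-5t)*u(t)} = 7/(s+5), ROC: Re(s) > -5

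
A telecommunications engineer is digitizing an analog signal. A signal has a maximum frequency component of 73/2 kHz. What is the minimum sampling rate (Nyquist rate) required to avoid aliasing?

By the Nyquist-Shannon sampling theorem,
the minimum sampling rate (Nyquist rate) must be at least 2 * f_max.
Nyquist rate = 2 * 73/2 kHz = 73 kHz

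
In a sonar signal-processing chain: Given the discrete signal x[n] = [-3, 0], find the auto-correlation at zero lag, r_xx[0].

The auto-correlation at zero lag r_xx[0] equals the signal energy.
r_xx[0] = sum of x[n]^2 = (-3)^2 + 0^2
= 9 + 0 = 9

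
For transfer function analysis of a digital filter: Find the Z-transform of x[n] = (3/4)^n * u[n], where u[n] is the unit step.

The Z-transform of a^n * u[n] is z/(z-a) for |z| > |a|.
Here a = 3/4, so X(z) = z/(z - (3/4)) = 4z/(4z - 3)
ROC: |z| > 3/4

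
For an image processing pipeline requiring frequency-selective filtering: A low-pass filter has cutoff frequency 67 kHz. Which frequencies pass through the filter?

A low-pass filter passes all frequencies below the cutoff frequency 67 kHz and attenuates higher frequencies.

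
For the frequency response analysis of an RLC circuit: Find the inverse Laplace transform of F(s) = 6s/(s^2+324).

Standard pair: s/(s^2+w^2) <-> cos(wt)*u(t)
With k=6, w=18: f(t) = 6*cos(18t)*u(t)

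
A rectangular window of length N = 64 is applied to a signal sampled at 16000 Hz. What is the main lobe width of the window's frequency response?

For a rectangular window of length N,
the main lobe width in frequency is 2*f_s/N.
= 2*16000/64 = 500 Hz
This determines the minimum frequency separation for resolving two sinusoids.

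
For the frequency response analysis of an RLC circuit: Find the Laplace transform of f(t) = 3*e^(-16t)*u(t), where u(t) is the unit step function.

Standard Laplace transform pair:
e^(-at)*u(t) <-> 1/(s+a)
With a = 16: L{3*e^(-16t)*u(t)} = 3/(s+16), ROC: Re(s) > -16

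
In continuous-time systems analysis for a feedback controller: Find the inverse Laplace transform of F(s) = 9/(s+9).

Standard pair: k/(s+a) <-> k*e^(-at)*u(t)
With k=9, a=9: f(t) = 9*e^(-9t)*u(t)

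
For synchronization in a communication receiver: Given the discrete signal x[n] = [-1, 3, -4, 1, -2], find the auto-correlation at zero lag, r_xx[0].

The auto-correlation at zero lag r_xx[0] equals the signal energy.
r_xx[0] = sum of x[n]^2 = (-1)^2 + 3^2 + (-4)^2 + 1^2 + (-2)^2
= 1 + 9 + 16 + 1 + 4 = 31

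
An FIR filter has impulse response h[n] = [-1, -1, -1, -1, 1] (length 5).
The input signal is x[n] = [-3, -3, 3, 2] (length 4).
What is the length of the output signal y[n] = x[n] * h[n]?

For linear convolution, the output length is:
len(y) = len(x) + len(h) - 1 = 4 + 5 - 1 = 8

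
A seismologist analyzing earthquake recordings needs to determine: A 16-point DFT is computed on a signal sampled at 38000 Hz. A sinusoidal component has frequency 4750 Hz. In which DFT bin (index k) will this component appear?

DFT frequency resolution = f_s/N = 38000/16 = 2375 Hz
Bin index k = f_signal / resolution = 4750 / 2375 = 2
The signal frequency 4750 Hz falls in DFT bin k = 2.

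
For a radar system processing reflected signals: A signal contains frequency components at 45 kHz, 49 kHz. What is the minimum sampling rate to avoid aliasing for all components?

The highest frequency component is f_max = 49 kHz.
Nyquist rate = 2 * f_max = 2 * 49 kHz = 98 kHz.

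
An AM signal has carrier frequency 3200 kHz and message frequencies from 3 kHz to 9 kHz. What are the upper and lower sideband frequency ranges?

Upper sideband (USB) = fc + [fm_low, fm_high] = 3200 + [3, 9] = [3203, 3209] kHz
Lower sideband (LSB) = fc - [fm_high, fm_low] = 3200 - [9, 3] = [3191, 3197] kHz
Total occupied spectrum: 3191 kHz to 3209 kHz (plus carrier at 3200 kHz)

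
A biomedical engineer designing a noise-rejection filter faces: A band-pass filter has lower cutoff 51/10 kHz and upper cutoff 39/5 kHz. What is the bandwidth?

Bandwidth = f_high - f_low
= 39/5 kHz - 51/10 kHz = 27/10 kHz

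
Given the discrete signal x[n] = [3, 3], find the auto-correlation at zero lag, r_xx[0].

The auto-correlation at zero lag r_xx[0] equals the signal energy.
r_xx[0] = sum of x[n]^2 = 3^2 + 3^2
= 9 + 9 = 18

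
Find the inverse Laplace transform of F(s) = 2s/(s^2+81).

Standard pair: s/(s^2+w^2) <-> cos(wt)*u(t)
With k=2, w=9: f(t) = 2*cos(9t)*u(t)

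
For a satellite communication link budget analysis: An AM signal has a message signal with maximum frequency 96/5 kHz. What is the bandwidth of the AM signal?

In AM (double-sideband), the bandwidth is twice the message frequency.
BW = 2 * f_m = 2 * 96/5 kHz = 192/5 kHz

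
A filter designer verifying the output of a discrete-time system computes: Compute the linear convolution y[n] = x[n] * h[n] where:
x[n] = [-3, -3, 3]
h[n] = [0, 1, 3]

y[n] = sum_k x[k]*h[n-k]. Output length = len(x) + len(h) - 1 = 3 + 3 - 1 = 5.
y[0] = -3*0 = 0
y[1] = -3*0 + -3*1 = -3
y[2] = 3*0 + -3*1 + -3*3 = -12
y[3] = 3*1 + -3*3 = -6
y[4] = 3*3 = 9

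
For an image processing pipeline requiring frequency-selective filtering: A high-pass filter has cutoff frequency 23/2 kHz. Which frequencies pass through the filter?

A high-pass filter passes all frequencies above the cutoff frequency 23/2 kHz and attenuates lower frequencies.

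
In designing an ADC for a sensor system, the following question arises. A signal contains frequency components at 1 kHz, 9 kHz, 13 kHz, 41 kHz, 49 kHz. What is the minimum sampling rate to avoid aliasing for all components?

The highest frequency component is f_max = 49 kHz.
Nyquist rate = 2 * f_max = 2 * 49 kHz = 98 kHz.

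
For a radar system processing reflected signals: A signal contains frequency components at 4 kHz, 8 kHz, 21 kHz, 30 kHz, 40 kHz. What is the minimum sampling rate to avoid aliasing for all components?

The highest frequency component is f_max = 40 kHz.
Nyquist rate = 2 * f_max = 2 * 40 kHz = 80 kHz.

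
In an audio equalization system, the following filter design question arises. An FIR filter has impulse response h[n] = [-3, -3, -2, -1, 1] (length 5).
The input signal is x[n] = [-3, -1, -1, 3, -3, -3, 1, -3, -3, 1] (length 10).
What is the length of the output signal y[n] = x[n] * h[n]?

For linear convolution, the output length is:
len(y) = len(x) + len(h) - 1 = 10 + 5 - 1 = 14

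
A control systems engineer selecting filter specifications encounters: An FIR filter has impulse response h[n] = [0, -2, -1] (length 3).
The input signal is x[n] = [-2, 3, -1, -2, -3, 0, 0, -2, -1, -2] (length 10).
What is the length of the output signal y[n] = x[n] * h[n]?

For linear convolution, the output length is:
len(y) = len(x) + len(h) - 1 = 10 + 3 - 1 = 12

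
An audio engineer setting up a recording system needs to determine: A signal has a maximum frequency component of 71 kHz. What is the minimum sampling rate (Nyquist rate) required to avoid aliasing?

By the Nyquist-Shannon sampling theorem,
the minimum sampling rate (Nyquist rate) must be at least 2 * f_max.
Nyquist rate = 2 * 71 kHz = 142 kHz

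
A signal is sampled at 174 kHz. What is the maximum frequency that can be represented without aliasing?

The maximum frequency that can be represented without aliasing
is the Nyquist frequency: f_max = f_s / 2 = 174 kHz / 2 = 87 kHz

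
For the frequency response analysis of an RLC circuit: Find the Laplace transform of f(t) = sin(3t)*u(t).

Standard pair: sin(wt)*u(t) <-> w/(s^2+w^2)
With w = 3: L{sin(3t)*u(t)} = 3/(s^2+9)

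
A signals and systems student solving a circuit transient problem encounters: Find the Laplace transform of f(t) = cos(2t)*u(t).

Standard pair: cos(wt)*u(t) <-> s/(s^2+w^2)
With w = 2: L{cos(2t)*u(t)} = s/(s^2+4)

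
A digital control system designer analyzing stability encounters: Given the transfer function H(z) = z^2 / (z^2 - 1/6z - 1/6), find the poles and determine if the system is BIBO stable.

Poles are roots of the denominator: z^2 - 1/6z - 1/6 = 0.
Quadratic formula: z = [-(-1/6) +/- sqrt((-1/6)^2 - 4*(-1/6))] / 2
Discriminant = 1/36 + 2/3 = 25/36; sqrt = 5/6.
z = (1/6 +/- 5/6) / 2 => z = 1/2 or z = -1/3.
|p1| = 1/2, |p2| = 1/3.
For BIBO stability, all poles must lie inside the unit circle (|p| < 1).
System is STABLE since both |p| < 1.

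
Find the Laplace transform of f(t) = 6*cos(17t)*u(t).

Standard pair: cos(wt)*u(t) <-> s/(s^2+w^2)
With w = 17: L{6*cos(17t)*u(t)} = 6s/(s^2+289)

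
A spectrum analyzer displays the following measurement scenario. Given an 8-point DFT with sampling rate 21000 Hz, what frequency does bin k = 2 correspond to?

The frequency of DFT bin k is: f_k = k * f_s / N
f_2 = 2 * 21000 / 8 = 5250 Hz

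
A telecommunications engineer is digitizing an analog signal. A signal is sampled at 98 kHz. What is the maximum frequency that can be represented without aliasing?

The maximum frequency that can be represented without aliasing
is the Nyquist frequency: f_max = f_s / 2 = 98 kHz / 2 = 49 kHz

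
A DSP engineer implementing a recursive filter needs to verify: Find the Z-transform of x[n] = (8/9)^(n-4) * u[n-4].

Time-shifting property: if X(z) = Z{x[n]}, then Z{x[n-d]} = z^(-d) * X(z)
X(z) = z/(z - 8/9) for x[n] = (8/9)^n * u[n]
Z{x[n-4]} = z^(-4) * z/(z - 8/9) = z^(-3)/(z - 8/9)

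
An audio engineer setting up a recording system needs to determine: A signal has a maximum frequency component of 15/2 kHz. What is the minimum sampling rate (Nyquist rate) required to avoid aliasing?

By the Nyquist-Shannon sampling theorem,
the minimum sampling rate (Nyquist rate) must be at least 2 * f_max.
Nyquist rate = 2 * 15/2 kHz = 15 kHz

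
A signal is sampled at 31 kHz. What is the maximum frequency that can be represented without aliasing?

The maximum frequency that can be represented without aliasing
is the Nyquist frequency: f_max = f_s / 2 = 31 kHz / 2 = 31/2 kHz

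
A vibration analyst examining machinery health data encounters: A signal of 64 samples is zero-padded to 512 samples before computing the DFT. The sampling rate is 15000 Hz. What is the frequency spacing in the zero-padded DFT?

Original DFT: N = 64, resolution = f_s/N = 15000/64 = 1875/8 Hz
Zero-padded DFT: N = 512, resolution = f_s/N = 15000/512 = 1875/64 Hz
Zero-padding interpolates the spectrum (finer frequency grid)
but does NOT improve the true spectral resolution (ability to resolve close frequencies).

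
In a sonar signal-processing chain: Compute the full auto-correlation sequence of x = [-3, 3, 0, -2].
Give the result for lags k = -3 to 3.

r_xx[k] = sum_m x[m]*x[m+k], indexed from 0, for k = -3 to 3:
  r_xx[-3] = x[3]*x[0] = 6
  r_xx[-2] = x[2]*x[0] + x[3]*x[1] = -6
  r_xx[-1] = x[1]*x[0] + x[2]*x[1] + x[3]*x[2] = -9
  r_xx[0] = x[0]*x[0] + x[1]*x[1] + x[2]*x[2] + x[3]*x[3] = 22
  r_xx[1] = x[0]*x[1] + x[1]*x[2] + x[2]*x[3] = -9
  r_xx[2] = x[0]*x[2] + x[1]*x[3] = -6
  r_xx[3] = x[0]*x[3] = 6
r_xx = [6, -6, -9, 22, -9, -6, 6]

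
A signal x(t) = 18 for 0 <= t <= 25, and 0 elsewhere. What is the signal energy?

Energy = integral of |x(t)|^2 dt over the signal duration
= 18^2 * 25 = 324 * 25 = 8100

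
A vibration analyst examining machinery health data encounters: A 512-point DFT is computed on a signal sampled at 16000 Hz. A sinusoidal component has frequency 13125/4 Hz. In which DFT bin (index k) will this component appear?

DFT frequency resolution = f_s/N = 16000/512 = 125/4 Hz
Bin index k = f_signal / resolution = 13125/4 / 125/4 = 105
The signal frequency 13125/4 Hz falls in DFT bin k = 105.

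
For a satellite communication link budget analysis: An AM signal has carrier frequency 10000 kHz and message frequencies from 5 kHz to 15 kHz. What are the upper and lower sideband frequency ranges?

Upper sideband (USB) = fc + [fm_low, fm_high] = 10000 + [5, 15] = [10005, 10015] kHz
Lower sideband (LSB) = fc - [fm_high, fm_low] = 10000 - [15, 5] = [9985, 9995] kHz
Total occupied spectrum: 9985 kHz to 10015 kHz (plus carrier at 10000 kHz)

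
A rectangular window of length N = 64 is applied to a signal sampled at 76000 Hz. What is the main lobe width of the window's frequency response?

For a rectangular window of length N,
the main lobe width in frequency is 2*f_s/N.
= 2*76000/64 = 2375 Hz
This determines the minimum frequency separation for resolving two sinusoids.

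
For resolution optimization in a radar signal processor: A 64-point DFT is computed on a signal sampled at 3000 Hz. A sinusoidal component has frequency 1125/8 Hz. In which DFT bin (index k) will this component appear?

DFT frequency resolution = f_s/N = 3000/64 = 375/8 Hz
Bin index k = f_signal / resolution = 1125/8 / 375/8 = 3
The signal frequency 1125/8 Hz falls in DFT bin k = 3.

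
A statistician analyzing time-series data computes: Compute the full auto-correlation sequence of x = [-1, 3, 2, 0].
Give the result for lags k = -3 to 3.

r_xx[k] = sum_m x[m]*x[m+k], indexed from 0, for k = -3 to 3:
  r_xx[-3] = x[3]*x[0] = 0
  r_xx[-2] = x[2]*x[0] + x[3]*x[1] = -2
  r_xx[-1] = x[1]*x[0] + x[2]*x[1] + x[3]*x[2] = 3
  r_xx[0] = x[0]*x[0] + x[1]*x[1] + x[2]*x[2] + x[3]*x[3] = 14
  r_xx[1] = x[0]*x[1] + x[1]*x[2] + x[2]*x[3] = 3
  r_xx[2] = x[0]*x[2] + x[1]*x[3] = -2
  r_xx[3] = x[0]*x[3] = 0
r_xx = [0, -2, 3, 14, 3, -2, 0]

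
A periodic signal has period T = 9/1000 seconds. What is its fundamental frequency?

The fundamental frequency is the reciprocal of the period.
f = 1/T = 1/(9/1000) = 1000/9 Hz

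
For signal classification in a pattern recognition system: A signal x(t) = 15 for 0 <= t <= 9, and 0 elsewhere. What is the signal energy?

Energy = integral of |x(t)|^2 dt over the signal duration
= 15^2 * 9 = 225 * 9 = 2025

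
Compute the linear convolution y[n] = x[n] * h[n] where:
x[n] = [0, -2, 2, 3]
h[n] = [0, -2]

y[n] = sum_k x[k]*h[n-k]. Output length = len(x) + len(h) - 1 = 4 + 2 - 1 = 5.
y[0] = 0*0 = 0
y[1] = -2*0 + 0*-2 = 0
y[2] = 2*0 + -2*-2 = 4
y[3] = 3*0 + 2*-2 = -4
y[4] = 3*-2 = -6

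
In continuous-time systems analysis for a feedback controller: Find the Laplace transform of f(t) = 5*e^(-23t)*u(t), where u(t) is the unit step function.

Standard Laplace transform pair:
e^(-at)*u(t) <-> 1/(s+a)
With a = 23: L{5*e^(-23t)*u(t)} = 5/(s+23), ROC: Re(s) > -23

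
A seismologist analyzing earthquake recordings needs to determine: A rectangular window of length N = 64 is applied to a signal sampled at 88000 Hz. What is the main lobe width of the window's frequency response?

For a rectangular window of length N,
the main lobe width in frequency is 2*f_s/N.
= 2*88000/64 = 2750 Hz
This determines the minimum frequency separation for resolving two sinusoids.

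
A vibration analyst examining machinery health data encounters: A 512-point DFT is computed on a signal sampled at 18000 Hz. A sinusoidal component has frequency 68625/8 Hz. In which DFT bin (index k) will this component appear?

DFT frequency resolution = f_s/N = 18000/512 = 1125/32 Hz
Bin index k = f_signal / resolution = 68625/8 / 1125/32 = 244
The signal frequency 68625/8 Hz falls in DFT bin k = 244.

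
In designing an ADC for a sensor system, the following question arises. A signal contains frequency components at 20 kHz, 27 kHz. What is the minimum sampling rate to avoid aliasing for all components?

The highest frequency component is f_max = 27 kHz.
Nyquist rate = 2 * f_max = 2 * 27 kHz = 54 kHz.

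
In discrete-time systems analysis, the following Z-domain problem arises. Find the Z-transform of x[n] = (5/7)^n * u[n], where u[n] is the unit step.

The Z-transform of a^n * u[n] is z/(z-a) for |z| > |a|.
Here a = 5/7, so X(z) = z/(z - (5/7)) = 7z/(7z - 5)
ROC: |z| > 5/7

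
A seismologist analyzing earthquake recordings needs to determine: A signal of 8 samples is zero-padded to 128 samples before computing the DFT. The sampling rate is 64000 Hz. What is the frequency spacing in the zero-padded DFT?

Original DFT: N = 8, resolution = f_s/N = 64000/8 = 8000 Hz
Zero-padded DFT: N = 128, resolution = f_s/N = 64000/128 = 500 Hz
Zero-padding interpolates the spectrum (finer frequency grid)
but does NOT improve the true spectral resolution (ability to resolve close frequencies).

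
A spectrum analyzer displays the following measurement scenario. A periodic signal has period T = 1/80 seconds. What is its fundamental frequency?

The fundamental frequency is the reciprocal of the period.
f = 1/T = 1/(1/80) = 80 Hz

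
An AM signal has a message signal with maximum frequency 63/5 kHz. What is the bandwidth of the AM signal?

In AM (double-sideband), the bandwidth is twice the message frequency.
BW = 2 * f_m = 2 * 63/5 kHz = 126/5 kHz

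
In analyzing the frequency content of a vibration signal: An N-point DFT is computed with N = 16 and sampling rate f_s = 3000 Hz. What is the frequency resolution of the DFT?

DFT frequency resolution = f_s / N
= 3000 / 16 = 375/2 Hz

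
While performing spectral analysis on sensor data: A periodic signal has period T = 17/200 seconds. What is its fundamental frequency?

The fundamental frequency is the reciprocal of the period.
f = 1/T = 1/(17/200) = 200/17 Hz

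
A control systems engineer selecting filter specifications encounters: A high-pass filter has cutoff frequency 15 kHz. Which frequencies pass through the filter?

A high-pass filter passes all frequencies above the cutoff frequency 15 kHz and attenuates lower frequencies.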